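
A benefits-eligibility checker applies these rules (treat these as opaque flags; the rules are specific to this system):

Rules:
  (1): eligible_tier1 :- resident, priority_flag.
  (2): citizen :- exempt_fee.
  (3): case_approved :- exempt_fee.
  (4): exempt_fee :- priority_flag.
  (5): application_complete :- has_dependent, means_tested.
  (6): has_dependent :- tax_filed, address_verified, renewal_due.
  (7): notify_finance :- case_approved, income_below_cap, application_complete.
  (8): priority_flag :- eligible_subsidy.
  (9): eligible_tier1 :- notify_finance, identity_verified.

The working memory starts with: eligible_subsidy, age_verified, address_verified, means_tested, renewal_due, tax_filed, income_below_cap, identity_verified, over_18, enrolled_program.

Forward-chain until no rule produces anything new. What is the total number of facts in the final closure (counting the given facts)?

Round 1: (6) [has_dependent :- tax_filed, address_verified, renewal_due.]; (8) [priority_flag :- eligible_subsidy.]. Adds has_dependent, priority_flag.
Round 2: (4) [exempt_fee :- priority_flag.]; (5) [application_complete :- has_dependent, means_tested.]. Adds exempt_fee, application_complete.
Round 3: (2) [citizen :- exempt_fee.]; (3) [case_approved :- exempt_fee.]. Adds citizen, case_approved.
Round 4: (7) [notify_finance :- case_approved, income_below_cap, application_complete.]. Adds notify_finance.
Round 5: (9) [eligible_tier1 :- notify_finance, identity_verified.]. Adds eligible_tier1.
Closure: {address_verified, age_verified, application_complete, case_approved, citizen, eligible_subsidy, eligible_tier1, enrolled_program, exempt_fee, has_dependent, identity_verified, income_below_cap, means_tested, notify_finance, over_18, priority_flag, renewal_due, tax_filed} — 18 facts.

18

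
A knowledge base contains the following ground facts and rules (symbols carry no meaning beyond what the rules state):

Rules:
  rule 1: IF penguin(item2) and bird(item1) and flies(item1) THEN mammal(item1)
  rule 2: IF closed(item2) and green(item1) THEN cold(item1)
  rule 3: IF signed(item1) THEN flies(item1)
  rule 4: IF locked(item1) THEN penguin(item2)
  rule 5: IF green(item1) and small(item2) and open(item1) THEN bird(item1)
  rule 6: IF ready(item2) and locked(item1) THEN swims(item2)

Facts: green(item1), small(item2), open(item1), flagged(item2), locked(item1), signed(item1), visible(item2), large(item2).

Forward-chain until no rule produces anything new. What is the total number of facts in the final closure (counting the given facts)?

12

[1] rule 3 [IF signed(item1) THEN flies(item1)]; rule 4 [IF locked(item1) THEN penguin(item2)]; rule 5 [IF green(item1) and small(item2) and open(item1) THEN bird(item1)]. ⇒ new: flies(item1), penguin(item2), bird(item1).
[2] rule 1 [IF penguin(item2) and bird(item1) and flies(item1) THEN mammal(item1)]. ⇒ new: mammal(item1).
Closure: {bird(item1), flagged(item2), flies(item1), green(item1), large(item2), locked(item1), mammal(item1), open(item1), penguin(item2), signed(item1), small(item2), visible(item2)} — 12 facts.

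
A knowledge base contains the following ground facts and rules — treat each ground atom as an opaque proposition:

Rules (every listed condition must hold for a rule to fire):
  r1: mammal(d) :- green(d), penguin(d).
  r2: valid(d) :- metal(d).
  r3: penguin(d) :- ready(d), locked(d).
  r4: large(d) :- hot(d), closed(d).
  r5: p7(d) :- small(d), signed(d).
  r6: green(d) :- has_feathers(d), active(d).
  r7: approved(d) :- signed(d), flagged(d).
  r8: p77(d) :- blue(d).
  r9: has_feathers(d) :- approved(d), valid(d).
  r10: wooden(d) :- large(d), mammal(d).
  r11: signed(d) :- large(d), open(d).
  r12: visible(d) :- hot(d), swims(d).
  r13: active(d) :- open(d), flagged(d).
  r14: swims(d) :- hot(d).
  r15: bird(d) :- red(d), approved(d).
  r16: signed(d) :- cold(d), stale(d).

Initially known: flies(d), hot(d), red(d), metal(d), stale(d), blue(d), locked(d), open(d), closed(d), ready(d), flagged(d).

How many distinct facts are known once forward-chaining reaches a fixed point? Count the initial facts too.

[1] r2 [valid(d) :- metal(d).]; r3 [penguin(d) :- ready(d), locked(d).]; r4 [large(d) :- hot(d), closed(d).]; r8 [p77(d) :- blue(d).]; r13 [active(d) :- open(d), flagged(d).]; r14 [swims(d) :- hot(d).]. ⇒ new: valid(d), penguin(d), large(d), p77(d), active(d), swims(d).
[2] r11 [signed(d) :- large(d), open(d).]; r12 [visible(d) :- hot(d), swims(d).]. ⇒ new: signed(d), visible(d).
[3] r7 [approved(d) :- signed(d), flagged(d).]. ⇒ new: approved(d).
[4] r9 [has_feathers(d) :- approved(d), valid(d).]; r15 [bird(d) :- red(d), approved(d).]. ⇒ new: has_feathers(d), bird(d).
[5] r6 [green(d) :- has_feathers(d), active(d).]. ⇒ new: green(d).
[6] r1 [mammal(d) :- green(d), penguin(d).]. ⇒ new: mammal(d).
[7] r10 [wooden(d) :- large(d), mammal(d).]. ⇒ new: wooden(d).
Closure: {active(d), approved(d), bird(d), blue(d), closed(d), flagged(d), flies(d), green(d), has_feathers(d), hot(d), large(d), locked(d), mammal(d), metal(d), open(d), p77(d), penguin(d), ready(d), red(d), signed(d), stale(d), swims(d), valid(d), visible(d), wooden(d)} — 25 facts.

25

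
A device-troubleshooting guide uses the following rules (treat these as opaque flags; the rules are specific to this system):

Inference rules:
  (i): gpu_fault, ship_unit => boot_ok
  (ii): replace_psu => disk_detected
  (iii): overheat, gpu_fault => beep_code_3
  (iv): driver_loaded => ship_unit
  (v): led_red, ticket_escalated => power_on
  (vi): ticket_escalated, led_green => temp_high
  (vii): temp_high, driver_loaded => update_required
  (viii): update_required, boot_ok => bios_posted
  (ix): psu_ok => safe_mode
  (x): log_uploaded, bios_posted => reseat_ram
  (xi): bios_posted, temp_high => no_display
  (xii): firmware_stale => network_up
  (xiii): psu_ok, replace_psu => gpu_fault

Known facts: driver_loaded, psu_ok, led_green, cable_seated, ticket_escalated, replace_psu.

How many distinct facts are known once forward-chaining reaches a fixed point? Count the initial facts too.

15

Round 1 fires (ii), (iv), (vi), (ix), (xiii), giving disk_detected, ship_unit, temp_high, safe_mode, gpu_fault.
Round 2 fires (i), (vii), giving boot_ok, update_required.
Round 3 fires (viii), giving bios_posted.
Round 4 fires (xi), giving no_display.
Closure: {bios_posted, boot_ok, cable_seated, disk_detected, driver_loaded, gpu_fault, led_green, no_display, psu_ok, replace_psu, safe_mode, ship_unit, temp_high, ticket_escalated, update_required} — 15 facts.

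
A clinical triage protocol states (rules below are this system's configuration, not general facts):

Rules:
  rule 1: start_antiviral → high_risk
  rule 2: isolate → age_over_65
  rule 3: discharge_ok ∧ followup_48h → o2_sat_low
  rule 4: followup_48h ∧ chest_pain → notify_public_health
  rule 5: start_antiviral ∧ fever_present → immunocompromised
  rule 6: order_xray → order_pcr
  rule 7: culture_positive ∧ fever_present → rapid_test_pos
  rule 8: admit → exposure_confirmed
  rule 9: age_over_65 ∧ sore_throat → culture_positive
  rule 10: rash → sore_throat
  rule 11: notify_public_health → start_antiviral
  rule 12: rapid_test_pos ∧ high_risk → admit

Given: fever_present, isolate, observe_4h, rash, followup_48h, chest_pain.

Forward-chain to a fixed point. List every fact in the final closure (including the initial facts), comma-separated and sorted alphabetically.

Round 1 fires rule 2, rule 4, rule 10, giving age_over_65, notify_public_health, sore_throat.
Round 2 fires rule 9, rule 11, giving culture_positive, start_antiviral.
Round 3 fires rule 1, rule 5, rule 7, giving high_risk, immunocompromised, rapid_test_pos.
Round 4 fires rule 12, giving admit.
Round 5 fires rule 8, giving exposure_confirmed.

admit, age_over_65, chest_pain, culture_positive, exposure_confirmed, fever_present, followup_48h, high_risk, immunocompromised, isolate, notify_public_health, observe_4h, rapid_test_pos, rash, sore_throat, start_antiviral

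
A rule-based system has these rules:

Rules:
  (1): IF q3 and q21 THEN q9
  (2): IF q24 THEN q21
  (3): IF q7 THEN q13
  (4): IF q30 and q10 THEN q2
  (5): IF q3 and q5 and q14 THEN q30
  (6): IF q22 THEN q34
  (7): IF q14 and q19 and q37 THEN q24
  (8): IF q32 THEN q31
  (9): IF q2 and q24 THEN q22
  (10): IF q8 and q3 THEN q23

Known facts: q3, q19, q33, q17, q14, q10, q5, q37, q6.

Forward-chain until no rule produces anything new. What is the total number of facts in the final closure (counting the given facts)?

Round 1 fires (5), (7), giving q30, q24.
Round 2 fires (2), (4), giving q21, q2.
Round 3 fires (1), (9), giving q9, q22.
Round 4 fires (6), giving q34.
Closure: {q10, q14, q17, q19, q2, q21, q22, q24, q3, q30, q33, q34, q37, q5, q6, q9} — 16 facts.

16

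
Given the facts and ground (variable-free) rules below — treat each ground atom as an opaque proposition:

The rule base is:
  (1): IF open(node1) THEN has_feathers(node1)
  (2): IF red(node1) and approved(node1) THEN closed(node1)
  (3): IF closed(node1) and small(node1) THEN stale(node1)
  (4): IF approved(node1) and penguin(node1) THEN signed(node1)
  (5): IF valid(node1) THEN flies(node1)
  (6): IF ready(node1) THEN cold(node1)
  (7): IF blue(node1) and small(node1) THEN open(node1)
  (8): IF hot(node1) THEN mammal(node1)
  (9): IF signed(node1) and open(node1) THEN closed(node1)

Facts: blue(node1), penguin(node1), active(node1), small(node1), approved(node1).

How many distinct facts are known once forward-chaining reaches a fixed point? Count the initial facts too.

10

[1] (4) [IF approved(node1) and penguin(node1) THEN signed(node1)]; (7) [IF blue(node1) and small(node1) THEN open(node1)]. ⇒ new: signed(node1), open(node1).
[2] (1) [IF open(node1) THEN has_feathers(node1)]; (9) [IF signed(node1) and open(node1) THEN closed(node1)]. ⇒ new: has_feathers(node1), closed(node1).
[3] (3) [IF closed(node1) and small(node1) THEN stale(node1)]. ⇒ new: stale(node1).
Closure: {active(node1), approved(node1), blue(node1), closed(node1), has_feathers(node1), open(node1), penguin(node1), signed(node1), small(node1), stale(node1)} — 10 facts.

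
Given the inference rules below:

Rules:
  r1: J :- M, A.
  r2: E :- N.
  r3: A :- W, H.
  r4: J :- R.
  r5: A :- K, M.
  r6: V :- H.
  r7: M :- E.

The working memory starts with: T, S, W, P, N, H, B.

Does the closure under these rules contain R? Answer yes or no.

no

Round 1: r2 [E :- N.]; r3 [A :- W, H.]; r6 [V :- H.]. Adds E, A, V.
Round 2: r7 [M :- E.]. Adds M.
Round 3: r1 [J :- M, A.]. Adds J.
Fixed point reached. No rule has R as a consequent, and it is not given.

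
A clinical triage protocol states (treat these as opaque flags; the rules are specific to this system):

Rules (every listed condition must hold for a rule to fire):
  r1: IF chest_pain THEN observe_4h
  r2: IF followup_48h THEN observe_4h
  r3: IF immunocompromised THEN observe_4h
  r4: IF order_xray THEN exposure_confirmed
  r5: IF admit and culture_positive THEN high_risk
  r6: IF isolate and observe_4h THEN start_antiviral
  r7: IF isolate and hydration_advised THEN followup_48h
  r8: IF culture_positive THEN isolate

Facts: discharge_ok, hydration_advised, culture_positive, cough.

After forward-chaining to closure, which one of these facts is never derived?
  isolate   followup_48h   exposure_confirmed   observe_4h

exposure_confirmed

Round 1 fires r8, giving isolate.
Round 2 fires r7, giving followup_48h.
Round 3 fires r2, giving observe_4h.
Round 4 fires r6, giving start_antiviral.
Derived: followup_48h (round 2), observe_4h (round 3), isolate (round 1). exposure_confirmed never appears in any round.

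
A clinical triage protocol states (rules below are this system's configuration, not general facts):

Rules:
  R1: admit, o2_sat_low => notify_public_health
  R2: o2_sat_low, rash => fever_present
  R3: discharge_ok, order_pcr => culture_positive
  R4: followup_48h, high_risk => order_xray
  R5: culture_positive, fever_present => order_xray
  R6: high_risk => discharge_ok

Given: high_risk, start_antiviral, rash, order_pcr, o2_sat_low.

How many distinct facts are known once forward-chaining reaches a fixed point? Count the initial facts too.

9

Round 1: R2 [o2_sat_low, rash => fever_present]; R6 [high_risk => discharge_ok]. Adds fever_present, discharge_ok.
Round 2: R3 [discharge_ok, order_pcr => culture_positive]. Adds culture_positive.
Round 3: R5 [culture_positive, fever_present => order_xray]. Adds order_xray.
Closure: {culture_positive, discharge_ok, fever_present, high_risk, o2_sat_low, order_pcr, order_xray, rash, start_antiviral} — 9 facts.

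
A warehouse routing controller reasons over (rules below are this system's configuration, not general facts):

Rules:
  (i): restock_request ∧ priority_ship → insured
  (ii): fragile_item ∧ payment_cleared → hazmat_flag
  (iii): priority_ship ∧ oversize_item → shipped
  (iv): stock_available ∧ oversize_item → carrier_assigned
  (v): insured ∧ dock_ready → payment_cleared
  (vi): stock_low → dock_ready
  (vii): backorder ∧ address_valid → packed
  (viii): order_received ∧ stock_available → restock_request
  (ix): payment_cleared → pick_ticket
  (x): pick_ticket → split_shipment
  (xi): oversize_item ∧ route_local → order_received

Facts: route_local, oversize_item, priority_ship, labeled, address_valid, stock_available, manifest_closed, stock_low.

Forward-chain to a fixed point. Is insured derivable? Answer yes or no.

Round 1 — (iii), (iv), (vi), (xi), derive shipped, carrier_assigned, dock_ready, order_received.
Round 2 — (viii), derive restock_request.
Round 3 — (i), derive insured.
Round 4 — (v), derive payment_cleared.
Round 5 — (ix), derive pick_ticket.
Round 6 — (x), derive split_shipment.
insured appears in round 3, so it is derivable.

yes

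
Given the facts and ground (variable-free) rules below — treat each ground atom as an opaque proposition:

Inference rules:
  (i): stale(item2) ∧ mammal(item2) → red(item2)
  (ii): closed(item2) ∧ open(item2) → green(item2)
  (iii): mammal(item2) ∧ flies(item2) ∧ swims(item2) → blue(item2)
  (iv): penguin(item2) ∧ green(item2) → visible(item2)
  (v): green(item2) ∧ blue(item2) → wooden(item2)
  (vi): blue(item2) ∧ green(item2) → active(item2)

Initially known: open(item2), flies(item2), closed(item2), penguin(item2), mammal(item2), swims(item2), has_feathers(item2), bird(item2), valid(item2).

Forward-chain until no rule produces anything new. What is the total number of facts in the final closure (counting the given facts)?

14

Round 1 — (ii), (iii), derive green(item2), blue(item2).
Round 2 — (iv), (v), (vi), derive visible(item2), wooden(item2), active(item2).
Closure: {active(item2), bird(item2), blue(item2), closed(item2), flies(item2), green(item2), has_feathers(item2), mammal(item2), open(item2), penguin(item2), swims(item2), valid(item2), visible(item2), wooden(item2)} — 14 facts.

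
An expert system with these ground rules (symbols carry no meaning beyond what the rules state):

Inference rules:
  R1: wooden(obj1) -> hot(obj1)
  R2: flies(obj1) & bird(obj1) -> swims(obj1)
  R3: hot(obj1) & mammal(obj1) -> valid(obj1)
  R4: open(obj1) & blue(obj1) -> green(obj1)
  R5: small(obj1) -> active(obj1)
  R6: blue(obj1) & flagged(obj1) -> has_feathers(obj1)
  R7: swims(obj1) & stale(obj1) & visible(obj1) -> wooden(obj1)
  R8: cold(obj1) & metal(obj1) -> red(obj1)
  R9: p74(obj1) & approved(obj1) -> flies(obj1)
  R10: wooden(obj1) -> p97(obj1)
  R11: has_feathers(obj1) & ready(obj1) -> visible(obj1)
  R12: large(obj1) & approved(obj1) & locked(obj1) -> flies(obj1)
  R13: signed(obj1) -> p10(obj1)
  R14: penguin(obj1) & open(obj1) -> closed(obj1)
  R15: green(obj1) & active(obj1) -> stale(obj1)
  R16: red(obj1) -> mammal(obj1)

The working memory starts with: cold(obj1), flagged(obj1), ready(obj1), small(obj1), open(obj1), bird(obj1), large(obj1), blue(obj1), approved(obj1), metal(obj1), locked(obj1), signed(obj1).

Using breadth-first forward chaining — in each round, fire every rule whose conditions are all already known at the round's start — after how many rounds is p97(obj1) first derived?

4

Round 1: R4 [open(obj1) & blue(obj1) -> green(obj1)]; R5 [small(obj1) -> active(obj1)]; R6 [blue(obj1) & flagged(obj1) -> has_feathers(obj1)]; R8 [cold(obj1) & metal(obj1) -> red(obj1)]; R12 [large(obj1) & approved(obj1) & locked(obj1) -> flies(obj1)]; R13 [signed(obj1) -> p10(obj1)]. New: green(obj1), active(obj1), has_feathers(obj1), red(obj1), flies(obj1), p10(obj1).
Round 2: R2 [flies(obj1) & bird(obj1) -> swims(obj1)]; R11 [has_feathers(obj1) & ready(obj1) -> visible(obj1)]; R15 [green(obj1) & active(obj1) -> stale(obj1)]; R16 [red(obj1) -> mammal(obj1)]. New: swims(obj1), visible(obj1), stale(obj1), mammal(obj1).
Round 3: R7 [swims(obj1) & stale(obj1) & visible(obj1) -> wooden(obj1)]. New: wooden(obj1).
Round 4: R1 [wooden(obj1) -> hot(obj1)]; R10 [wooden(obj1) -> p97(obj1)]. New: hot(obj1), p97(obj1).
p97(obj1) first appears in round 4.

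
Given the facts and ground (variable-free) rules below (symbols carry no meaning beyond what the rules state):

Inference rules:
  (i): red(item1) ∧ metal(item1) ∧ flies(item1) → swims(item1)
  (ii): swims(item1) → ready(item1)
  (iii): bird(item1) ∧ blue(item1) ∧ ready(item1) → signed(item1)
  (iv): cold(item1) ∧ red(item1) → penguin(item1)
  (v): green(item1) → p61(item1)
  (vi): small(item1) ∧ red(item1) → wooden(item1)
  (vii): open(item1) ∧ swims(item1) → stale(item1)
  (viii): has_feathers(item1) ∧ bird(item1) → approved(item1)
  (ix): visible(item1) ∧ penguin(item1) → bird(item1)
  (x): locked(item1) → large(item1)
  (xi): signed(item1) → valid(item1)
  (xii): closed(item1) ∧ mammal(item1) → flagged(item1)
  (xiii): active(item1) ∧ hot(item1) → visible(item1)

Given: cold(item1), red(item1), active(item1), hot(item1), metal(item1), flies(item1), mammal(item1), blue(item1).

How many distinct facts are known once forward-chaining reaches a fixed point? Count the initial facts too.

[1] (i) [red(item1) ∧ metal(item1) ∧ flies(item1) → swims(item1)]; (iv) [cold(item1) ∧ red(item1) → penguin(item1)]; (xiii) [active(item1) ∧ hot(item1) → visible(item1)]. ⇒ new: swims(item1), penguin(item1), visible(item1).
[2] (ii) [swims(item1) → ready(item1)]; (ix) [visible(item1) ∧ penguin(item1) → bird(item1)]. ⇒ new: ready(item1), bird(item1).
[3] (iii) [bird(item1) ∧ blue(item1) ∧ ready(item1) → signed(item1)]. ⇒ new: signed(item1).
[4] (xi) [signed(item1) → valid(item1)]. ⇒ new: valid(item1).
Closure: {active(item1), bird(item1), blue(item1), cold(item1), flies(item1), hot(item1), mammal(item1), metal(item1), penguin(item1), ready(item1), red(item1), signed(item1), swims(item1), valid(item1), visible(item1)} — 15 facts.

15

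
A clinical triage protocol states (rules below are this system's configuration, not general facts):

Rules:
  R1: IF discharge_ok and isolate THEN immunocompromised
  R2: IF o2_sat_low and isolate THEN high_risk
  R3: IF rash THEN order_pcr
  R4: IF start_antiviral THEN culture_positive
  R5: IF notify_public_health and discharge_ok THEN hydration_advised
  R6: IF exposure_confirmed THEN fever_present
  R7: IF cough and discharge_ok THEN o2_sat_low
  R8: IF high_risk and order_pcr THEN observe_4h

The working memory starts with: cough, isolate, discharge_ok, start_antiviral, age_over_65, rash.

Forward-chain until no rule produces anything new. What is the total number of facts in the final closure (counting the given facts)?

12

Round 1: R1 [IF discharge_ok and isolate THEN immunocompromised]; R3 [IF rash THEN order_pcr]; R4 [IF start_antiviral THEN culture_positive]; R7 [IF cough and discharge_ok THEN o2_sat_low]. New: immunocompromised, order_pcr, culture_positive, o2_sat_low.
Round 2: R2 [IF o2_sat_low and isolate THEN high_risk]. New: high_risk.
Round 3: R8 [IF high_risk and order_pcr THEN observe_4h]. New: observe_4h.
Closure: {age_over_65, cough, culture_positive, discharge_ok, high_risk, immunocompromised, isolate, o2_sat_low, observe_4h, order_pcr, rash, start_antiviral} — 12 facts.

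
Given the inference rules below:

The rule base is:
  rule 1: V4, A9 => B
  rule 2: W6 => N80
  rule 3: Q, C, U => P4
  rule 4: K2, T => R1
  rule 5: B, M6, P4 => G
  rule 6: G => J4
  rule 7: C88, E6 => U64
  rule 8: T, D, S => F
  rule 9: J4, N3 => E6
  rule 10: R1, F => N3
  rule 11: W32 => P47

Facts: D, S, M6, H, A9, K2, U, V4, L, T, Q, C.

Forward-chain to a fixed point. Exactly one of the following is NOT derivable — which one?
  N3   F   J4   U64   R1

Round 1: rule 1 [V4, A9 => B]; rule 3 [Q, C, U => P4]; rule 4 [K2, T => R1]; rule 8 [T, D, S => F]. Adds B, P4, R1, F.
Round 2: rule 5 [B, M6, P4 => G]; rule 10 [R1, F => N3]. Adds G, N3.
Round 3: rule 6 [G => J4]. Adds J4.
Round 4: rule 9 [J4, N3 => E6]. Adds E6.
Derived: N3 (round 2), F (round 1), R1 (round 1), J4 (round 3). U64 never appears in any round.

U64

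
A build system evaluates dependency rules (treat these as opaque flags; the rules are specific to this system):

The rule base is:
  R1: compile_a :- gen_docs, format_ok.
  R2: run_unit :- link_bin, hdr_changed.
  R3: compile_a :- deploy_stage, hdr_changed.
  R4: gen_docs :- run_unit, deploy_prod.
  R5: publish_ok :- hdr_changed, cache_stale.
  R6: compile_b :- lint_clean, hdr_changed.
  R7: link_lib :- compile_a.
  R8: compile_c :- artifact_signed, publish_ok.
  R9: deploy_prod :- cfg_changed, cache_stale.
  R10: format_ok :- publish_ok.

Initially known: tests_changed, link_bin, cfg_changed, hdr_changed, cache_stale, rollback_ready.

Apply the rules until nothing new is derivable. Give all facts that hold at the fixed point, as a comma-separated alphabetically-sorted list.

Round 1 — R2, R5, R9, derive run_unit, publish_ok, deploy_prod.
Round 2 — R4, R10, derive gen_docs, format_ok.
Round 3 — R1, derive compile_a.
Round 4 — R7, derive link_lib.

cache_stale, cfg_changed, compile_a, deploy_prod, format_ok, gen_docs, hdr_changed, link_bin, link_lib, publish_ok, rollback_ready, run_unit, tests_changed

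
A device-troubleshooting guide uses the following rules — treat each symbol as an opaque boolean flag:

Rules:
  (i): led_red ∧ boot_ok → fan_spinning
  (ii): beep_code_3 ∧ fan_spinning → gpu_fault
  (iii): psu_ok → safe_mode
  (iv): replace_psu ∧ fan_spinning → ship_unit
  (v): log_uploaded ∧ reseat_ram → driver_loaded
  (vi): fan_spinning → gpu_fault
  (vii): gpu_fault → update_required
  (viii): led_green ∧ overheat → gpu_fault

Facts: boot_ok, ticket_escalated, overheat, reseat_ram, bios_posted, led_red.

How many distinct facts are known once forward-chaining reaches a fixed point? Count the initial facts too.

9

Round 1 — (i), derive fan_spinning.
Round 2 — (vi), derive gpu_fault.
Round 3 — (vii), derive update_required.
Closure: {bios_posted, boot_ok, fan_spinning, gpu_fault, led_red, overheat, reseat_ram, ticket_escalated, update_required} — 9 facts.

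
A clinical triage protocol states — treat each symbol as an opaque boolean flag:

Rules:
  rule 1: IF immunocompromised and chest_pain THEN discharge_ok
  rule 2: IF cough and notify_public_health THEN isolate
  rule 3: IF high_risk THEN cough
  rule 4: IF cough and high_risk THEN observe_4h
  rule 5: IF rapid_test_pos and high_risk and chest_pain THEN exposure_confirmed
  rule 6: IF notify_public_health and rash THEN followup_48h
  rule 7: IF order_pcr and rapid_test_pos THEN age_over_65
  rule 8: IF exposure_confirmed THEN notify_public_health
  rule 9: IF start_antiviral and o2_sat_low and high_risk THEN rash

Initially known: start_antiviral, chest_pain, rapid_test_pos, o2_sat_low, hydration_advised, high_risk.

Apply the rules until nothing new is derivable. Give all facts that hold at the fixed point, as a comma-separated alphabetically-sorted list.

chest_pain, cough, exposure_confirmed, followup_48h, high_risk, hydration_advised, isolate, notify_public_health, o2_sat_low, observe_4h, rapid_test_pos, rash, start_antiviral

Round 1 — rule 3, rule 5, rule 9, derive cough, exposure_confirmed, rash.
Round 2 — rule 4, rule 8, derive observe_4h, notify_public_health.
Round 3 — rule 2, rule 6, derive isolate, followup_48h.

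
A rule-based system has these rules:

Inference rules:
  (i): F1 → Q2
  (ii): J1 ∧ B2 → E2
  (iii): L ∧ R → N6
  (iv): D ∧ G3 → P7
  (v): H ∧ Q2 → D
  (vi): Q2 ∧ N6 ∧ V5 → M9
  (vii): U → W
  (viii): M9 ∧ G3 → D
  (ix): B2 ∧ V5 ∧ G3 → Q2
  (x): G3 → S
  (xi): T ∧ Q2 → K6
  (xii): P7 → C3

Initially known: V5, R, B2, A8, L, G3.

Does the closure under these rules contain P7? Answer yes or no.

Round 1: (iii) [L ∧ R → N6]; (ix) [B2 ∧ V5 ∧ G3 → Q2]; (x) [G3 → S]. Adds N6, Q2, S.
Round 2: (vi) [Q2 ∧ N6 ∧ V5 → M9]. Adds M9.
Round 3: (viii) [M9 ∧ G3 → D]. Adds D.
Round 4: (iv) [D ∧ G3 → P7]. Adds P7.
Round 5: (xii) [P7 → C3]. Adds C3.
P7 appears in round 4, so it is derivable.

yes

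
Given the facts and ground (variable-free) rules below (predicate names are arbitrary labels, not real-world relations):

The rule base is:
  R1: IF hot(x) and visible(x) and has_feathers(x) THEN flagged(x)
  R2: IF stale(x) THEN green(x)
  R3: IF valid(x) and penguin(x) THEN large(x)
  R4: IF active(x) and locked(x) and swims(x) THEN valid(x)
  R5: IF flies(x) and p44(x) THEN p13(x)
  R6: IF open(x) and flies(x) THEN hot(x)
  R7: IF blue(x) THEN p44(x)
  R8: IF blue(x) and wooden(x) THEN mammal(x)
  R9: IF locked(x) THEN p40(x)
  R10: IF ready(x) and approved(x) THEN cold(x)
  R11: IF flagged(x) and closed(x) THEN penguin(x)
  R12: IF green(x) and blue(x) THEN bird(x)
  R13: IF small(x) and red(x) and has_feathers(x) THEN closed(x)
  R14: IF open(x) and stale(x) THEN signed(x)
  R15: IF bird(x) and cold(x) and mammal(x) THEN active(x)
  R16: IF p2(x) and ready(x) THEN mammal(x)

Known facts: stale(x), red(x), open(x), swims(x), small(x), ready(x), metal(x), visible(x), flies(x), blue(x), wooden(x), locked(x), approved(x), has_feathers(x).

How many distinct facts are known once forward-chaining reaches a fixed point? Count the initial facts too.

Round 1 fires R2, R6, R7, R8, R9, R10, R13, R14, giving green(x), hot(x), p44(x), mammal(x), p40(x), cold(x), closed(x), signed(x).
Round 2 fires R1, R5, R12, giving flagged(x), p13(x), bird(x).
Round 3 fires R11, R15, giving penguin(x), active(x).
Round 4 fires R4, giving valid(x).
Round 5 fires R3, giving large(x).
Closure: {active(x), approved(x), bird(x), blue(x), closed(x), cold(x), flagged(x), flies(x), green(x), has_feathers(x), hot(x), large(x), locked(x), mammal(x), metal(x), open(x), p13(x), p40(x), p44(x), penguin(x), ready(x), red(x), signed(x), small(x), stale(x), swims(x), valid(x), visible(x), wooden(x)} — 29 facts.

29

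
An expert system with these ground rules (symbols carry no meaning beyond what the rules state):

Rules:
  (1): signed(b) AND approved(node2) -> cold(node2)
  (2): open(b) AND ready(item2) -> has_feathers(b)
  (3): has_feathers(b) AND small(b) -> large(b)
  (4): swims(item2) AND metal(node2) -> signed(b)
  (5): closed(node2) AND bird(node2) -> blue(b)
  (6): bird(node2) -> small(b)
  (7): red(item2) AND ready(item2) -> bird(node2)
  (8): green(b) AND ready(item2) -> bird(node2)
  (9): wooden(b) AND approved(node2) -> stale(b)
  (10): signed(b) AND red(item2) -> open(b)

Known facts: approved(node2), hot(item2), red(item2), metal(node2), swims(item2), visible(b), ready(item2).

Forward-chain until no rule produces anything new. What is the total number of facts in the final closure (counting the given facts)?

[1] (4) [swims(item2) AND metal(node2) -> signed(b)]; (7) [red(item2) AND ready(item2) -> bird(node2)]. ⇒ new: signed(b), bird(node2).
[2] (1) [signed(b) AND approved(node2) -> cold(node2)]; (6) [bird(node2) -> small(b)]; (10) [signed(b) AND red(item2) -> open(b)]. ⇒ new: cold(node2), small(b), open(b).
[3] (2) [open(b) AND ready(item2) -> has_feathers(b)]. ⇒ new: has_feathers(b).
[4] (3) [has_feathers(b) AND small(b) -> large(b)]. ⇒ new: large(b).
Closure: {approved(node2), bird(node2), cold(node2), has_feathers(b), hot(item2), large(b), metal(node2), open(b), ready(item2), red(item2), signed(b), small(b), swims(item2), visible(b)} — 14 facts.

14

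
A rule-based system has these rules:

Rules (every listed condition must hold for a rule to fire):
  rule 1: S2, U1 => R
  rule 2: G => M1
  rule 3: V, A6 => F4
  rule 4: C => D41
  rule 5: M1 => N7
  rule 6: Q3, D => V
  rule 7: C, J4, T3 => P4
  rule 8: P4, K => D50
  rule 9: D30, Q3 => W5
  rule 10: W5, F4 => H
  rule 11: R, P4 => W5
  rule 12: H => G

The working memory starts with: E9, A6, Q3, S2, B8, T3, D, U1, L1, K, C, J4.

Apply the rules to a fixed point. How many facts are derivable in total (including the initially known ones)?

23

Round 1 fires rule 1, rule 4, rule 6, rule 7, giving R, D41, V, P4.
Round 2 fires rule 3, rule 8, rule 11, giving F4, D50, W5.
Round 3 fires rule 10, giving H.
Round 4 fires rule 12, giving G.
Round 5 fires rule 2, giving M1.
Round 6 fires rule 5, giving N7.
Closure: {A6, B8, C, D, D41, D50, E9, F4, G, H, J4, K, L1, M1, N7, P4, Q3, R, S2, T3, U1, V, W5} — 23 facts.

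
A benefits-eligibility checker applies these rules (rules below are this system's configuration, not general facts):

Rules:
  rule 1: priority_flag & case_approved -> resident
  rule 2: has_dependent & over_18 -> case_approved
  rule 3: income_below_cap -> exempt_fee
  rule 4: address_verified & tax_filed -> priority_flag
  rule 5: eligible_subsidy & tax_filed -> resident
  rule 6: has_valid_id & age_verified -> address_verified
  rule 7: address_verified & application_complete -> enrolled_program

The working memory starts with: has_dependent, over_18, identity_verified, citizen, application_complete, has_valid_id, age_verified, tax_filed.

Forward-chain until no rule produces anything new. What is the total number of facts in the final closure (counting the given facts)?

13

[1] rule 2 [has_dependent & over_18 -> case_approved]; rule 6 [has_valid_id & age_verified -> address_verified]. ⇒ new: case_approved, address_verified.
[2] rule 4 [address_verified & tax_filed -> priority_flag]; rule 7 [address_verified & application_complete -> enrolled_program]. ⇒ new: priority_flag, enrolled_program.
[3] rule 1 [priority_flag & case_approved -> resident]. ⇒ new: resident.
Closure: {address_verified, age_verified, application_complete, case_approved, citizen, enrolled_program, has_dependent, has_valid_id, identity_verified, over_18, priority_flag, resident, tax_filed} — 13 facts.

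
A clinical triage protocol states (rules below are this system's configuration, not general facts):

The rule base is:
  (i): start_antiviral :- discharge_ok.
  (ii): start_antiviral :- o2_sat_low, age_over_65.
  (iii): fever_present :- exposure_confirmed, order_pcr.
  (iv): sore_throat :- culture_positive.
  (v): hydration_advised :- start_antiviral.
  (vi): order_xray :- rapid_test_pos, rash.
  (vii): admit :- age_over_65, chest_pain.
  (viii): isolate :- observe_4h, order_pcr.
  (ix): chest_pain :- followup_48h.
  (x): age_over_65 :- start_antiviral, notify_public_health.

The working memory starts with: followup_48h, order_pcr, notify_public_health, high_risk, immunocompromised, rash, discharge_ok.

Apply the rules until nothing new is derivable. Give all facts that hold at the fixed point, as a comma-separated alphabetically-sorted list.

Round 1 fires (i), (ix), giving start_antiviral, chest_pain.
Round 2 fires (v), (x), giving hydration_advised, age_over_65.
Round 3 fires (vii), giving admit.

admit, age_over_65, chest_pain, discharge_ok, followup_48h, high_risk, hydration_advised, immunocompromised, notify_public_health, order_pcr, rash, start_antiviral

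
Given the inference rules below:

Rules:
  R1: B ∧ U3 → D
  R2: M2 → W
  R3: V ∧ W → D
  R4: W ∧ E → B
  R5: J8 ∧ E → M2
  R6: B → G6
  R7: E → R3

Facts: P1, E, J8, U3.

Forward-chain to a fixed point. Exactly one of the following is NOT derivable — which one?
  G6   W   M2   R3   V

[1] R5 [J8 ∧ E → M2]; R7 [E → R3]. ⇒ new: M2, R3.
[2] R2 [M2 → W]. ⇒ new: W.
[3] R4 [W ∧ E → B]. ⇒ new: B.
[4] R1 [B ∧ U3 → D]; R6 [B → G6]. ⇒ new: D, G6.
Derived: G6 (round 4), R3 (round 1), M2 (round 1), W (round 2). V never appears in any round.

V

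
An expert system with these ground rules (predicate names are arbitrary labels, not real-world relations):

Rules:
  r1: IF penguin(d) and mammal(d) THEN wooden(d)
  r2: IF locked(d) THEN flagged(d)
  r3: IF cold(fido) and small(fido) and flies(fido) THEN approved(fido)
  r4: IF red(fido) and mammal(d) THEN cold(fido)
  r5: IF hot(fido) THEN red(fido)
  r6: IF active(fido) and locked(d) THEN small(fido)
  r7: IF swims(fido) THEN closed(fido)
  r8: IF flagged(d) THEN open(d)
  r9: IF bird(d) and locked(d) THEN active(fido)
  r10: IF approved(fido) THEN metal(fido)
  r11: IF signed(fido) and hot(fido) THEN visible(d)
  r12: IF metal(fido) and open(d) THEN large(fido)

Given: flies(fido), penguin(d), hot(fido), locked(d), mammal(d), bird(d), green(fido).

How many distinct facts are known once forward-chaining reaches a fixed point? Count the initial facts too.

Round 1: r1 [IF penguin(d) and mammal(d) THEN wooden(d)]; r2 [IF locked(d) THEN flagged(d)]; r5 [IF hot(fido) THEN red(fido)]; r9 [IF bird(d) and locked(d) THEN active(fido)]. New: wooden(d), flagged(d), red(fido), active(fido).
Round 2: r4 [IF red(fido) and mammal(d) THEN cold(fido)]; r6 [IF active(fido) and locked(d) THEN small(fido)]; r8 [IF flagged(d) THEN open(d)]. New: cold(fido), small(fido), open(d).
Round 3: r3 [IF cold(fido) and small(fido) and flies(fido) THEN approved(fido)]. New: approved(fido).
Round 4: r10 [IF approved(fido) THEN metal(fido)]. New: metal(fido).
Round 5: r12 [IF metal(fido) and open(d) THEN large(fido)]. New: large(fido).
Closure: {active(fido), approved(fido), bird(d), cold(fido), flagged(d), flies(fido), green(fido), hot(fido), large(fido), locked(d), mammal(d), metal(fido), open(d), penguin(d), red(fido), small(fido), wooden(d)} — 17 facts.

17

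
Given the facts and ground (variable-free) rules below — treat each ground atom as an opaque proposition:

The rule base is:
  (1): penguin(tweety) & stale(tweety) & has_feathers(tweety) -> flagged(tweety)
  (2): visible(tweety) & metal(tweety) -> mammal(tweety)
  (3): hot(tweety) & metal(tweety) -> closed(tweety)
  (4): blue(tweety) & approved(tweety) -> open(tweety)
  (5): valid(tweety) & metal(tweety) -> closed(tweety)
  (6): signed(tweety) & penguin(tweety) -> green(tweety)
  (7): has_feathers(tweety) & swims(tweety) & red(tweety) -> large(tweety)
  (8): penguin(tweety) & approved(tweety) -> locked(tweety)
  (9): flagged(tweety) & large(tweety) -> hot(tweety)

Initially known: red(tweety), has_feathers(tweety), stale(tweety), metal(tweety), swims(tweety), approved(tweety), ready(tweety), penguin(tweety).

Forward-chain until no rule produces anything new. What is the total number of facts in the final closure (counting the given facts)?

13

Round 1: (1) [penguin(tweety) & stale(tweety) & has_feathers(tweety) -> flagged(tweety)]; (7) [has_feathers(tweety) & swims(tweety) & red(tweety) -> large(tweety)]; (8) [penguin(tweety) & approved(tweety) -> locked(tweety)]. New: flagged(tweety), large(tweety), locked(tweety).
Round 2: (9) [flagged(tweety) & large(tweety) -> hot(tweety)]. New: hot(tweety).
Round 3: (3) [hot(tweety) & metal(tweety) -> closed(tweety)]. New: closed(tweety).
Closure: {approved(tweety), closed(tweety), flagged(tweety), has_feathers(tweety), hot(tweety), large(tweety), locked(tweety), metal(tweety), penguin(tweety), ready(tweety), red(tweety), stale(tweety), swims(tweety)} — 13 facts.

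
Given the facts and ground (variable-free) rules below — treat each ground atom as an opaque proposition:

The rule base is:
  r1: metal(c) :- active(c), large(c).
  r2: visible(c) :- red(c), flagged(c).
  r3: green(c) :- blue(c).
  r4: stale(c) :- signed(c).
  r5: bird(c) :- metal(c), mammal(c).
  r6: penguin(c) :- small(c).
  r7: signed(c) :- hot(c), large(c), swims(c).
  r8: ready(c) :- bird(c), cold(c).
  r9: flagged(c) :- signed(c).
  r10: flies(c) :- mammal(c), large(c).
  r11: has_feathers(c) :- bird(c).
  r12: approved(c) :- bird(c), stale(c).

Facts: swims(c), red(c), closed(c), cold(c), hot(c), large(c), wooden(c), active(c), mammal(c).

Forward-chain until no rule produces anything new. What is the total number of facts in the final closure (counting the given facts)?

Round 1 — r1, r7, r10, derive metal(c), signed(c), flies(c).
Round 2 — r4, r5, r9, derive stale(c), bird(c), flagged(c).
Round 3 — r2, r8, r11, r12, derive visible(c), ready(c), has_feathers(c), approved(c).
Closure: {active(c), approved(c), bird(c), closed(c), cold(c), flagged(c), flies(c), has_feathers(c), hot(c), large(c), mammal(c), metal(c), ready(c), red(c), signed(c), stale(c), swims(c), visible(c), wooden(c)} — 19 facts.

19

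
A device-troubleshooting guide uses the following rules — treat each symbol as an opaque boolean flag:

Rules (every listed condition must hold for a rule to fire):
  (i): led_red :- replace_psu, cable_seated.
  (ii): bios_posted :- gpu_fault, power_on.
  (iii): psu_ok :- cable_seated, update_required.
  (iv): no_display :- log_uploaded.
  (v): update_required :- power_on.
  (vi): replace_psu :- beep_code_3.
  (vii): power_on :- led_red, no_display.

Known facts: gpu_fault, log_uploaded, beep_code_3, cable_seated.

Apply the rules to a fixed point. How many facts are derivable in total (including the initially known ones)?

11

Round 1 — (iv), (vi), derive no_display, replace_psu.
Round 2 — (i), derive led_red.
Round 3 — (vii), derive power_on.
Round 4 — (ii), (v), derive bios_posted, update_required.
Round 5 — (iii), derive psu_ok.
Closure: {beep_code_3, bios_posted, cable_seated, gpu_fault, led_red, log_uploaded, no_display, power_on, psu_ok, replace_psu, update_required} — 11 facts.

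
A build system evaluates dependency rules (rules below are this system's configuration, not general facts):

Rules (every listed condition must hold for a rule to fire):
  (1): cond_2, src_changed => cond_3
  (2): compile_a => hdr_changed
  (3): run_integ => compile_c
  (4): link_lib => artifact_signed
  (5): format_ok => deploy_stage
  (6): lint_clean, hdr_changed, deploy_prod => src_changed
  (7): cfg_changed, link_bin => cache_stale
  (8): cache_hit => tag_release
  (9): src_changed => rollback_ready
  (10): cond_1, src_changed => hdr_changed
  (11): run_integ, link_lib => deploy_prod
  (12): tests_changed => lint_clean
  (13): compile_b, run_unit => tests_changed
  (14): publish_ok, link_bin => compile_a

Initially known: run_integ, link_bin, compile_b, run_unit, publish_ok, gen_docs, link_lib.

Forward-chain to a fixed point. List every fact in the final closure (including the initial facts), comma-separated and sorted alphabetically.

[1] (3) [run_integ => compile_c]; (4) [link_lib => artifact_signed]; (11) [run_integ, link_lib => deploy_prod]; (13) [compile_b, run_unit => tests_changed]; (14) [publish_ok, link_bin => compile_a]. ⇒ new: compile_c, artifact_signed, deploy_prod, tests_changed, compile_a.
[2] (2) [compile_a => hdr_changed]; (12) [tests_changed => lint_clean]. ⇒ new: hdr_changed, lint_clean.
[3] (6) [lint_clean, hdr_changed, deploy_prod => src_changed]. ⇒ new: src_changed.
[4] (9) [src_changed => rollback_ready]. ⇒ new: rollback_ready.

artifact_signed, compile_a, compile_b, compile_c, deploy_prod, gen_docs, hdr_changed, link_bin, link_lib, lint_clean, publish_ok, rollback_ready, run_integ, run_unit, src_changed, tests_changed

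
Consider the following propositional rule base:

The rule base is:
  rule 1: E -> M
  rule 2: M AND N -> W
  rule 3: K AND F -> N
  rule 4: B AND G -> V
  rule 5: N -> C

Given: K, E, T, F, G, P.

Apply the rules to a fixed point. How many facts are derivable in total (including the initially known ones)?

Round 1: rule 1 [E -> M]; rule 3 [K AND F -> N]. New: M, N.
Round 2: rule 2 [M AND N -> W]; rule 5 [N -> C]. New: W, C.
Closure: {C, E, F, G, K, M, N, P, T, W} — 10 facts.

10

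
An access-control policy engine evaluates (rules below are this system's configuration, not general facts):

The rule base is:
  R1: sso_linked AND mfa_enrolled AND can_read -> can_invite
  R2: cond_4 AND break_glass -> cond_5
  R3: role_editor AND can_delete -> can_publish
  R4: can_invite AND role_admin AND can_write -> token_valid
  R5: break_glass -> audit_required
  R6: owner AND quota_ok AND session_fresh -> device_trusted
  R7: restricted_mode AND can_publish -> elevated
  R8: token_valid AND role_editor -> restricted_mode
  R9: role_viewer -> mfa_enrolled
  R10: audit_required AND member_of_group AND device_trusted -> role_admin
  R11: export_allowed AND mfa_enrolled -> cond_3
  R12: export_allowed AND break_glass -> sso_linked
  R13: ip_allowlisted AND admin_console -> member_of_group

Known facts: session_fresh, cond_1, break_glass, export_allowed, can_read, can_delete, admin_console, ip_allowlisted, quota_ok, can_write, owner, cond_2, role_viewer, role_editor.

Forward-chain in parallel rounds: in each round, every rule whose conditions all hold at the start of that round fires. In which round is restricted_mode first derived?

4

Round 1: R3 [role_editor AND can_delete -> can_publish]; R5 [break_glass -> audit_required]; R6 [owner AND quota_ok AND session_fresh -> device_trusted]; R9 [role_viewer -> mfa_enrolled]; R12 [export_allowed AND break_glass -> sso_linked]; R13 [ip_allowlisted AND admin_console -> member_of_group]. New: can_publish, audit_required, device_trusted, mfa_enrolled, sso_linked, member_of_group.
Round 2: R1 [sso_linked AND mfa_enrolled AND can_read -> can_invite]; R10 [audit_required AND member_of_group AND device_trusted -> role_admin]; R11 [export_allowed AND mfa_enrolled -> cond_3]. New: can_invite, role_admin, cond_3.
Round 3: R4 [can_invite AND role_admin AND can_write -> token_valid]. New: token_valid.
Round 4: R8 [token_valid AND role_editor -> restricted_mode]. New: restricted_mode.
restricted_mode first appears in round 4.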